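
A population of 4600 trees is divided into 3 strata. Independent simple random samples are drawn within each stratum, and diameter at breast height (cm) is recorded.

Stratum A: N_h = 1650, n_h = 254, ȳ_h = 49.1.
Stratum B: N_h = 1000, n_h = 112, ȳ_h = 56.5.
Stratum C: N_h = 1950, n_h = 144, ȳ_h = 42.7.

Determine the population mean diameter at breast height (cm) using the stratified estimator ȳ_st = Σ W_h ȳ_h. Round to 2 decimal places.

N = Σ N_h = 4600. Stratum weights W_h = N_h/N.
ȳ_st = (1650·49.1 + 1000·56.5 + 1950·42.7) / 4600 = 47.9957

ȳ_st ≈ 48.00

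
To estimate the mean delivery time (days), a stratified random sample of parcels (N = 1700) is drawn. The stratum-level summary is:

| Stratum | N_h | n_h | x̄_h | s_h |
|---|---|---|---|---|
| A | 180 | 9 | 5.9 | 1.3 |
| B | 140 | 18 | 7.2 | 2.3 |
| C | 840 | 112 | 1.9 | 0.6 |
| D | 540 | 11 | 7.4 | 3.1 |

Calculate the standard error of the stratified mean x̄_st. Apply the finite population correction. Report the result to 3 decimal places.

V̂(x̄_st) = Σ W_h² (1 − n_h/N_h) s_h²/n_h, with W_h = N_h/N and N = 1700:
  stratum A: (180/1700)²·(1 − 9/180)·1.3²/9 = 0.00199993
  stratum B: (140/1700)²·(1 − 18/140)·2.3²/18 = 0.00173689
  stratum C: (840/1700)²·(1 − 112/840)·0.6²/112 = 0.000680138
  stratum D: (540/1700)²·(1 − 11/540)·3.1²/11 = 0.086354
V̂(x̄_st) = 0.0907709
SE(x̄_st) = √0.0907709 = 0.301282

SE(x̄_st) ≈ 0.301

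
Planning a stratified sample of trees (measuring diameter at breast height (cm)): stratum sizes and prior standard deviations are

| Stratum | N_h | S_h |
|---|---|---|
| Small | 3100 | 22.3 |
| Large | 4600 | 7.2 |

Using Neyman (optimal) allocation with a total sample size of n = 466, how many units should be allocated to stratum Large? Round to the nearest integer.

151

Neyman allocation: n_h = n · N_h S_h / Σ N_i S_i, with n = 466.
  stratum Small: N_h·S_h = 3100·22.3 = 69130.00
  stratum Large: N_h·S_h = 4600·7.2 = 33120.00
Σ N_h S_h = 102250.00
n for stratum Large = 466·33120.00/102250.00 = 150.943 → 151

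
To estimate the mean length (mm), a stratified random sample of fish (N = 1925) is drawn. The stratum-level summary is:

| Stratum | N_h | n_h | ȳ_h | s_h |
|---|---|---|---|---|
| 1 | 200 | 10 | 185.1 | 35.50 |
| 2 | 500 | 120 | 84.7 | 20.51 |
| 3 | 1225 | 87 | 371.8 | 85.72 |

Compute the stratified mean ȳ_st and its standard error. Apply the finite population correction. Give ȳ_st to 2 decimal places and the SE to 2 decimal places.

ȳ_st = Σ W_h ȳ_h = (200·185.1 + 500·84.7 + 1225·371.8)/1925 = 277.83117
V̂(ȳ_st) = Σ W_h² (1 − n_h/N_h) s_h²/n_h, with W_h = N_h/N and N = 1925:
  stratum 1: (200/1925)²·(1 − 10/200)·35.50²/10 = 1.29235
  stratum 2: (500/1925)²·(1 − 120/500)·20.51²/120 = 0.179739
  stratum 3: (1225/1925)²·(1 − 87/1225)·85.72²/87 = 31.7733
V̂(ȳ_st) = 33.2454
SE(ȳ_st) = √33.2454 = 5.76588

ȳ_st ≈ 277.83, SE ≈ 5.77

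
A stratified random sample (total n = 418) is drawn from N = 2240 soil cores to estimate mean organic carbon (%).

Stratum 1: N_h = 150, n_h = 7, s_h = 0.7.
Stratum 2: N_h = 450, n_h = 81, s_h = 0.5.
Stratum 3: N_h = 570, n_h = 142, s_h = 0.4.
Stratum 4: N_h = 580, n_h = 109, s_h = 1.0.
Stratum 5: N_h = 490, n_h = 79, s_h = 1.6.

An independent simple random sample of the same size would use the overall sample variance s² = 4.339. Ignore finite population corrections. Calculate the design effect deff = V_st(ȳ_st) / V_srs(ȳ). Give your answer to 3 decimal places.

deff ≈ 0.258

V̂(ȳ_st) = Σ W_h² s_h²/n_h, with W_h = N_h/N and N = 2240:
  stratum 1: (150/2240)²·0.7²/7 = 0.000313895
  stratum 2: (450/2240)²·0.5²/81 = 0.000124562
  stratum 3: (570/2240)²·0.4²/142 = 7.29601e-05
  stratum 4: (580/2240)²·1.0²/109 = 0.000615083
  stratum 5: (490/2240)²·1.6²/79 = 0.00155063
V_st = 0.00267713
V_srs = s²/n = 4.339/418 = 0.0103804
deff = V_st / V_srs = 0.00267713/0.0103804 = 0.2579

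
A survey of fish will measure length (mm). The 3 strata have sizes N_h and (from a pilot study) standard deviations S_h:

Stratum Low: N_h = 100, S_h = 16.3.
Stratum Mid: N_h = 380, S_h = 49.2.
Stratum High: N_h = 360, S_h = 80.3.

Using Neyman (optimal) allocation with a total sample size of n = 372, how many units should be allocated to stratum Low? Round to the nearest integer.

12

Neyman allocation: n_h = n · N_h S_h / Σ N_i S_i, with n = 372.
  stratum Low: N_h·S_h = 100·16.3 = 1630.00
  stratum Mid: N_h·S_h = 380·49.2 = 18696.00
  stratum High: N_h·S_h = 360·80.3 = 28908.00
Σ N_h S_h = 49234.00
n for stratum Low = 372·1630.00/49234.00 = 12.316 → 12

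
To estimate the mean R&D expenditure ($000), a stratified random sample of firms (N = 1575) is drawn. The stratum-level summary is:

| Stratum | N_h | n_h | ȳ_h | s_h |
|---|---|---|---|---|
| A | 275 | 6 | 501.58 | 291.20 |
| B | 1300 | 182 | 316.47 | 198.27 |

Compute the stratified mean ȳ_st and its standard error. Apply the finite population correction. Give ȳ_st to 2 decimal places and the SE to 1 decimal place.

ȳ_st = Σ W_h ȳ_h = (275·501.58 + 1300·316.47)/1575 = 348.79079
V̂(ȳ_st) = Σ W_h² (1 − n_h/N_h) s_h²/n_h, with W_h = N_h/N and N = 1575:
  stratum A: (275/1575)²·(1 − 6/275)·291.20²/6 = 421.459
  stratum B: (1300/1575)²·(1 − 182/1300)·198.27²/182 = 126.551
V̂(ȳ_st) = 548.01
SE(ȳ_st) = √548.01 = 23.4096

ȳ_st ≈ 348.79, SE ≈ 23.4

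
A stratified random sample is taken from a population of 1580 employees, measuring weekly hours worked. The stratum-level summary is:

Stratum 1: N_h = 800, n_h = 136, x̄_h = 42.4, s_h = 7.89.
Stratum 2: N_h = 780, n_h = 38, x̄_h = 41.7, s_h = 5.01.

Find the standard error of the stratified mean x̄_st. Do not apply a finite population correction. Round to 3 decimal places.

SE(x̄_st) ≈ 0.528

V̂(x̄_st) = Σ W_h² s_h²/n_h, with W_h = N_h/N and N = 1580:
  stratum 1: (800/1580)²·7.89²/136 = 0.117349
  stratum 2: (780/1580)²·5.01²/38 = 0.160978
V̂(x̄_st) = 0.278328
SE(x̄_st) = √0.278328 = 0.527568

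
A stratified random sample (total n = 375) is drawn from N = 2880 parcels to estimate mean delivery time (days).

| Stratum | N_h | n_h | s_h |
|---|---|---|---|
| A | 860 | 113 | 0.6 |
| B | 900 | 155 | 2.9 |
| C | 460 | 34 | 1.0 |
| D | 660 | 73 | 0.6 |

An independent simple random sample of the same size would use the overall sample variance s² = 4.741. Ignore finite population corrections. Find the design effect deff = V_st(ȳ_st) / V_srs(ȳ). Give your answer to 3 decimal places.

V̂(ȳ_st) = Σ W_h² s_h²/n_h, with W_h = N_h/N and N = 2880:
  stratum A: (860/2880)²·0.6²/113 = 0.000284077
  stratum B: (900/2880)²·2.9²/155 = 0.00529864
  stratum C: (460/2880)²·1.0²/34 = 0.000750329
  stratum D: (660/2880)²·0.6²/73 = 0.00025899
V_st = 0.00659203
V_srs = s²/n = 4.741/375 = 0.0126427
deff = V_st / V_srs = 0.00659203/0.0126427 = 0.5214

deff ≈ 0.521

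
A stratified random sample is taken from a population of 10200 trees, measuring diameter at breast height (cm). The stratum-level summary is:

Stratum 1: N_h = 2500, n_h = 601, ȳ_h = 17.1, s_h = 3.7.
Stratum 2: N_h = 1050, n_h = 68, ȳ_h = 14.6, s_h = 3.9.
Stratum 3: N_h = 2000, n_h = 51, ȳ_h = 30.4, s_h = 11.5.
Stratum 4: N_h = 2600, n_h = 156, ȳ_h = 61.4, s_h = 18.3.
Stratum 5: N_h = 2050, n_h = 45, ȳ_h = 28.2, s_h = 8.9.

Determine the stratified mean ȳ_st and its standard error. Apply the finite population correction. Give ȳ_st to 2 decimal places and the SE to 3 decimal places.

ȳ_st = Σ W_h ȳ_h = (2500·17.1 + 1050·14.6 + 2000·30.4 + 2600·61.4 + 2050·28.2)/10200 = 32.97353
V̂(ȳ_st) = Σ W_h² (1 − n_h/N_h) s_h²/n_h, with W_h = N_h/N and N = 10200:
  stratum 1: (2500/10200)²·(1 − 601/2500)·3.7²/601 = 0.00103943
  stratum 2: (1050/10200)²·(1 − 68/1050)·3.9²/68 = 0.00221677
  stratum 3: (2000/10200)²·(1 − 51/2000)·11.5²/51 = 0.0971554
  stratum 4: (2600/10200)²·(1 − 156/2600)·18.3²/156 = 0.131115
  stratum 5: (2050/10200)²·(1 − 45/2050)·8.9²/45 = 0.0695401
V̂(ȳ_st) = 0.301067
SE(ȳ_st) = √0.301067 = 0.548695

ȳ_st ≈ 32.97, SE ≈ 0.549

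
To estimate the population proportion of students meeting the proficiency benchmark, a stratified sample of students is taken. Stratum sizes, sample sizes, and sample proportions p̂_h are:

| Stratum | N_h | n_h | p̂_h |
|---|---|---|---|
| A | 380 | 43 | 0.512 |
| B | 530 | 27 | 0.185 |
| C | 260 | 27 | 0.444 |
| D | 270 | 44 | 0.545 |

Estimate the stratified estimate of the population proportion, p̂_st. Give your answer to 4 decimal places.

p̂_st ≈ 0.3856

N = 1440; stratum weights W_h = N_h/N.
p̂_st = Σ W_h p̂_h = (380·0.512 + 530·0.185 + 260·0.444 + 270·0.545)/1440 = 0.38556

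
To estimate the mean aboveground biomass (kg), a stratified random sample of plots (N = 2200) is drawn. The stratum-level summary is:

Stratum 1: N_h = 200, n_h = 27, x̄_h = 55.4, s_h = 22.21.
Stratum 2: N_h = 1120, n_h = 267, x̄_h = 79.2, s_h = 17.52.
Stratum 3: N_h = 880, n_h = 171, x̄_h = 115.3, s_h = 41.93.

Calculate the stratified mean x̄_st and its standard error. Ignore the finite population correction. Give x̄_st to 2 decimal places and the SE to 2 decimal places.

x̄_st ≈ 91.48, SE ≈ 1.45

x̄_st = Σ W_h x̄_h = (200·55.4 + 1120·79.2 + 880·115.3)/2200 = 91.47636
V̂(x̄_st) = Σ W_h² s_h²/n_h, with W_h = N_h/N and N = 2200:
  stratum 1: (200/2200)²·22.21²/27 = 0.15099
  stratum 2: (1120/2200)²·17.52²/267 = 0.297953
  stratum 3: (880/2200)²·41.93²/171 = 1.64503
V̂(x̄_st) = 2.09397
SE(x̄_st) = √2.09397 = 1.44706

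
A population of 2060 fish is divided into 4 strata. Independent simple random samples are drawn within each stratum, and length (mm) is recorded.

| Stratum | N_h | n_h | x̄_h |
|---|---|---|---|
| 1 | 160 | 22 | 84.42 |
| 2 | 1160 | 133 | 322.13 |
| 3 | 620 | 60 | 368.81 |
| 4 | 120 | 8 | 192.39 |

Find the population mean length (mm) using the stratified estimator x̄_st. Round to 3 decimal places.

N = Σ N_h = 2060. Stratum weights W_h = N_h/N.
x̄_st = (160·84.42 + 1160·322.13 + 620·368.81 + 120·192.39) / 2060 = 310.15874

x̄_st ≈ 310.159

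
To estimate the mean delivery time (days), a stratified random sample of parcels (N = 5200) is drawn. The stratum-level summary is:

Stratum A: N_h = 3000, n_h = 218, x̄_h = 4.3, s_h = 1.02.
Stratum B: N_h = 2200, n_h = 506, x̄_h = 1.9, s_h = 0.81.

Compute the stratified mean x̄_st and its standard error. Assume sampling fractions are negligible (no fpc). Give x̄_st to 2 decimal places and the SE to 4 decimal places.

x̄_st = Σ W_h x̄_h = (3000·4.3 + 2200·1.9)/5200 = 3.28462
V̂(x̄_st) = Σ W_h² s_h²/n_h, with W_h = N_h/N and N = 5200:
  stratum A: (3000/5200)²·1.02²/218 = 0.00158847
  stratum B: (2200/5200)²·0.81²/506 = 0.000232091
V̂(x̄_st) = 0.00182056
SE(x̄_st) = √0.00182056 = 0.0426681

x̄_st ≈ 3.28, SE ≈ 0.0427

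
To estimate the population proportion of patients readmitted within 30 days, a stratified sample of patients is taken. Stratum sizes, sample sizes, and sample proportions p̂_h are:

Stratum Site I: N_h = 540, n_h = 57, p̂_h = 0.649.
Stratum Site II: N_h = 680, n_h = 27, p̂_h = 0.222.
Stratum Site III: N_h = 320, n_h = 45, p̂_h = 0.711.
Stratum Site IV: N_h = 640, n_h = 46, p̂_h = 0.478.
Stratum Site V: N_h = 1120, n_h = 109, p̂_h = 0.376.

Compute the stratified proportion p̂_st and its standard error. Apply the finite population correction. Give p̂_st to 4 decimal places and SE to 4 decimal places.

N = 3300; stratum weights W_h = N_h/N.
p̂_st = Σ W_h p̂_h = (540·0.649 + 680·0.222 + 320·0.711 + 640·0.478 + 1120·0.376)/3300 = 0.44121
V̂(p̂_st) = Σ W_h² (1 − n_h/N_h) p̂_h(1−p̂_h)/(n_h−1):
  stratum Site I: (540/3300)²·(1 − 57/540)·0.649·0.351/56 = 9.74264e-05
  stratum Site II: (680/3300)²·(1 − 27/680)·0.222·0.778/26 = 0.000270865
  stratum Site III: (320/3300)²·(1 − 45/320)·0.711·0.289/44 = 3.77372e-05
  stratum Site IV: (640/3300)²·(1 − 46/640)·0.478·0.522/45 = 0.000193564
  stratum Site V: (1120/3300)²·(1 − 109/1120)·0.376·0.624/108 = 0.000225886
V̂(p̂_st) = 0.000825479; SE = √V̂ = 0.0287312

p̂_st ≈ 0.4412, SE ≈ 0.0287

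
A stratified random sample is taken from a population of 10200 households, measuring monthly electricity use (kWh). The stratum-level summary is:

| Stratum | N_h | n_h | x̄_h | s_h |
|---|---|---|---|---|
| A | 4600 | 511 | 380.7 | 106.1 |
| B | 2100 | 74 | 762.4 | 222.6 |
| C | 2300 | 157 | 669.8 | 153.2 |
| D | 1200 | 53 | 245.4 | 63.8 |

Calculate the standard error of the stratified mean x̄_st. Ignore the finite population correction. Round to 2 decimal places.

V̂(x̄_st) = Σ W_h² s_h²/n_h, with W_h = N_h/N and N = 10200:
  stratum A: (4600/10200)²·106.1²/511 = 4.48049
  stratum B: (2100/10200)²·222.6²/74 = 28.3829
  stratum C: (2300/10200)²·153.2²/157 = 7.60104
  stratum D: (1200/10200)²·63.8²/53 = 1.06299
V̂(x̄_st) = 41.5274
SE(x̄_st) = √41.5274 = 6.44418

SE(x̄_st) ≈ 6.44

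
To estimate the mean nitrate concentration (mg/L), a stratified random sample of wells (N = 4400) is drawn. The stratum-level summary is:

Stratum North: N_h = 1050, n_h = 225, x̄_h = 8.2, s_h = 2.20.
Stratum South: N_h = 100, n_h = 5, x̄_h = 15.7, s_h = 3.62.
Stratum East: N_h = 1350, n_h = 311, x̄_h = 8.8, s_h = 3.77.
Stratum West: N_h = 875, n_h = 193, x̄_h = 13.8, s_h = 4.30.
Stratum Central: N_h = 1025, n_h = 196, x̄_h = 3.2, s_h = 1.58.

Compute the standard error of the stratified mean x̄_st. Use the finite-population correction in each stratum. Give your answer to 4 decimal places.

SE(x̄_st) ≈ 0.0952

V̂(x̄_st) = Σ W_h² (1 − n_h/N_h) s_h²/n_h, with W_h = N_h/N and N = 4400:
  stratum North: (1050/4400)²·(1 − 225/1050)·2.20²/225 = 0.0009625
  stratum South: (100/4400)²·(1 − 5/100)·3.62²/5 = 0.00128607
  stratum East: (1350/4400)²·(1 − 311/1350)·3.77²/311 = 0.00331105
  stratum West: (875/4400)²·(1 − 193/875)·4.30²/193 = 0.00295302
  stratum Central: (1025/4400)²·(1 − 196/1025)·1.58²/196 = 0.000559025
V̂(x̄_st) = 0.00907167
SE(x̄_st) = √0.00907167 = 0.0952453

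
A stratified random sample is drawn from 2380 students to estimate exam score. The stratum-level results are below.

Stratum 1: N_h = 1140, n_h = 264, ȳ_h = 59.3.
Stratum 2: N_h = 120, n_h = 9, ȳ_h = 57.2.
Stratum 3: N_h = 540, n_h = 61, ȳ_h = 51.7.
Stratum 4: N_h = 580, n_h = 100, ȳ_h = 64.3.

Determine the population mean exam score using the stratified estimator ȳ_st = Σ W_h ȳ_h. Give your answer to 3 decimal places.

ȳ_st ≈ 58.688

N = Σ N_h = 2380. Stratum weights W_h = N_h/N.
ȳ_st = (1140·59.3 + 120·57.2 + 540·51.7 + 580·64.3) / 2380 = 58.68824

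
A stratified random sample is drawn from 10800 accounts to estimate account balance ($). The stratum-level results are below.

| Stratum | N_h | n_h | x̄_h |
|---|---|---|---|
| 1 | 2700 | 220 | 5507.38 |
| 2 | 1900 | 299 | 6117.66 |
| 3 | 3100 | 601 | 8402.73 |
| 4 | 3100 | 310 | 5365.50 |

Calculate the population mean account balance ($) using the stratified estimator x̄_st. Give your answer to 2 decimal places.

N = Σ N_h = 10800. Stratum weights W_h = N_h/N.
x̄_st = (2700·5507.38 + 1900·6117.66 + 3100·8402.73 + 3100·5365.50) / 10800 = 6405.0919

x̄_st ≈ 6405.09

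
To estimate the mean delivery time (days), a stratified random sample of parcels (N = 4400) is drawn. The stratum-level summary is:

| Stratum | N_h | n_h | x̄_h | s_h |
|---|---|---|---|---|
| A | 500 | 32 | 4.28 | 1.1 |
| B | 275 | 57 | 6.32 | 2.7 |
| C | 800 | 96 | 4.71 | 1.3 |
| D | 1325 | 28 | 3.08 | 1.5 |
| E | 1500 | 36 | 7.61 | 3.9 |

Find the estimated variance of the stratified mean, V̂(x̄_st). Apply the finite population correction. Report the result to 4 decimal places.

V̂(x̄_st) = Σ W_h² (1 − n_h/N_h) s_h²/n_h, with W_h = N_h/N and N = 4400:
  stratum A: (500/4400)²·(1 − 32/500)·1.1²/32 = 0.000457031
  stratum B: (275/4400)²·(1 − 57/275)·2.7²/57 = 0.000396038
  stratum C: (800/4400)²·(1 − 96/800)·1.3²/96 = 0.000512121
  stratum D: (1325/4400)²·(1 − 28/1325)·1.5²/28 = 0.00713305
  stratum E: (1500/4400)²·(1 − 36/1500)·3.9²/36 = 0.0479241
V̂(x̄_st) = 0.0564223

V̂(x̄_st) ≈ 0.0564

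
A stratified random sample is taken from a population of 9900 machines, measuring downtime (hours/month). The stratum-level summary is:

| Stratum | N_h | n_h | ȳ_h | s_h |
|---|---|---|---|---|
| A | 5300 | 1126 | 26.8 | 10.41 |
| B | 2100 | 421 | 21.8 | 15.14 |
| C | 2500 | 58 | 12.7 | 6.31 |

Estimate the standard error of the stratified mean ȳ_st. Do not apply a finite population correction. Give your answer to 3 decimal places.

V̂(ȳ_st) = Σ W_h² s_h²/n_h, with W_h = N_h/N and N = 9900:
  stratum A: (5300/9900)²·10.41²/1126 = 0.0275832
  stratum B: (2100/9900)²·15.14²/421 = 0.0244984
  stratum C: (2500/9900)²·6.31²/58 = 0.0437764
V̂(ȳ_st) = 0.095858
SE(ȳ_st) = √0.095858 = 0.309609

SE(ȳ_st) ≈ 0.310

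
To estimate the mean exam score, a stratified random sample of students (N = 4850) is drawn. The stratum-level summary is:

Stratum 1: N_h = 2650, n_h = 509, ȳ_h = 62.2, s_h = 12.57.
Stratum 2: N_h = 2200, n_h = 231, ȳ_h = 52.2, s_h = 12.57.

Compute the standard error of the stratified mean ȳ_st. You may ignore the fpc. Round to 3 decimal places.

SE(ȳ_st) ≈ 0.483

V̂(ȳ_st) = Σ W_h² s_h²/n_h, with W_h = N_h/N and N = 4850:
  stratum 1: (2650/4850)²·12.57²/509 = 0.0926747
  stratum 2: (2200/4850)²·12.57²/231 = 0.140741
V̂(ȳ_st) = 0.233416
SE(ȳ_st) = √0.233416 = 0.483131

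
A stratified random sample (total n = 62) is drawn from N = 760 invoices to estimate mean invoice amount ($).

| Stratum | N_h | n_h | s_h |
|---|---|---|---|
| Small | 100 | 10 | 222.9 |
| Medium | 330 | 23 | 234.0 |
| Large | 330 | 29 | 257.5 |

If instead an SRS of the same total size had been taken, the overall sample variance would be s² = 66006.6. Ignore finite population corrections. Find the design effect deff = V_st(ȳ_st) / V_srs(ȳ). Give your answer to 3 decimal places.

V̂(ȳ_st) = Σ W_h² s_h²/n_h, with W_h = N_h/N and N = 760:
  stratum Small: (100/760)²·222.9²/10 = 86.0187
  stratum Medium: (330/760)²·234.0²/23 = 448.853
  stratum Large: (330/760)²·257.5²/29 = 431.079
V_st = 965.951
V_srs = s²/n = 66006.6/62 = 1064.62
deff = V_st / V_srs = 965.951/1064.62 = 0.9073

deff ≈ 0.907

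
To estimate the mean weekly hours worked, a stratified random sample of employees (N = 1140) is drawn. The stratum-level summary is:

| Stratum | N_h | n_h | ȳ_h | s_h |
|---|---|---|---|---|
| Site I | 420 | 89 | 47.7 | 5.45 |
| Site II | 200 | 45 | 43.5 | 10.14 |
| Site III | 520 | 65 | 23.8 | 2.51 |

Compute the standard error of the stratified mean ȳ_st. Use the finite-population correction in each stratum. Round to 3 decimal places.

SE(ȳ_st) ≈ 0.328

V̂(ȳ_st) = Σ W_h² (1 − n_h/N_h) s_h²/n_h, with W_h = N_h/N and N = 1140:
  stratum Site I: (420/1140)²·(1 − 89/420)·5.45²/89 = 0.0357002
  stratum Site II: (200/1140)²·(1 − 45/200)·10.14²/45 = 0.0545024
  stratum Site III: (520/1140)²·(1 − 65/520)·2.51²/65 = 0.0176457
V̂(ȳ_st) = 0.107848
SE(ȳ_st) = √0.107848 = 0.328403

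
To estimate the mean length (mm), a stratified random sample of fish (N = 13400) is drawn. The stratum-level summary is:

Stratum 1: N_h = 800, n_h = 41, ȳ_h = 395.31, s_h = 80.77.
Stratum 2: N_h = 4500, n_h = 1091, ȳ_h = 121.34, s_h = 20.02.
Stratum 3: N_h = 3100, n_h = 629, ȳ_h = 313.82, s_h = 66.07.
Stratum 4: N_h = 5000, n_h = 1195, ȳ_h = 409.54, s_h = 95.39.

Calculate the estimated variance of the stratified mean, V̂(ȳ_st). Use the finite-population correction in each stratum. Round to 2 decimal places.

V̂(ȳ_st) ≈ 1.67

V̂(ȳ_st) = Σ W_h² (1 − n_h/N_h) s_h²/n_h, with W_h = N_h/N and N = 13400:
  stratum 1: (800/13400)²·(1 − 41/800)·80.77²/41 = 0.53807
  stratum 2: (4500/13400)²·(1 − 1091/4500)·20.02²/1091 = 0.0313858
  stratum 3: (3100/13400)²·(1 − 629/3100)·66.07²/629 = 0.296062
  stratum 4: (5000/13400)²·(1 − 1195/5000)·95.39²/1195 = 0.806776
V̂(ȳ_st) = 1.67229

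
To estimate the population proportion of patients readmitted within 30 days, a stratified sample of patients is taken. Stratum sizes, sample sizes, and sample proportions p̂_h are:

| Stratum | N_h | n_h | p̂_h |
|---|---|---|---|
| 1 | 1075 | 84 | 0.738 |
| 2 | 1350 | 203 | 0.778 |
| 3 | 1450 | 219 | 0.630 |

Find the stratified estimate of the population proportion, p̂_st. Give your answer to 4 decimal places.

N = 3875; stratum weights W_h = N_h/N.
p̂_st = Σ W_h p̂_h = (1075·0.738 + 1350·0.778 + 1450·0.630)/3875 = 0.71152

p̂_st ≈ 0.7115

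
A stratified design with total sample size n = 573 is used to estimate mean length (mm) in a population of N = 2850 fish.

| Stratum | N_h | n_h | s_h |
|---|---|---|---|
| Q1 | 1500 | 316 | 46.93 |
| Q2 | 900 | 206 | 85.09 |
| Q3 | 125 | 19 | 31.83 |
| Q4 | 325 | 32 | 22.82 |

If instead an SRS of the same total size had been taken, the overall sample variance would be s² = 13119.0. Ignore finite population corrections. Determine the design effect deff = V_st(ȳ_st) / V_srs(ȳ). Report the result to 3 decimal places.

deff ≈ 0.251

V̂(ȳ_st) = Σ W_h² s_h²/n_h, with W_h = N_h/N and N = 2850:
  stratum Q1: (1500/2850)²·46.93²/316 = 1.93066
  stratum Q2: (900/2850)²·85.09²/206 = 3.50498
  stratum Q3: (125/2850)²·31.83²/19 = 0.102577
  stratum Q4: (325/2850)²·22.82²/32 = 0.211621
V_st = 5.74984
V_srs = s²/n = 13119.0/573 = 22.8953
deff = V_st / V_srs = 5.74984/22.8953 = 0.2511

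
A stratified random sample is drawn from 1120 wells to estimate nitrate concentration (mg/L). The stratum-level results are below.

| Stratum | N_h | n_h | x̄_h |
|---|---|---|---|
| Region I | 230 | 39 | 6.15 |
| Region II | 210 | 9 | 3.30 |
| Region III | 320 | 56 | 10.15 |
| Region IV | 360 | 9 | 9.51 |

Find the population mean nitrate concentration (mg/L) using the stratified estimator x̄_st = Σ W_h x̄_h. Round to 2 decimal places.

x̄_st ≈ 7.84

N = Σ N_h = 1120. Stratum weights W_h = N_h/N.
x̄_st = (230·6.15 + 210·3.30 + 320·10.15 + 360·9.51) / 1120 = 7.8385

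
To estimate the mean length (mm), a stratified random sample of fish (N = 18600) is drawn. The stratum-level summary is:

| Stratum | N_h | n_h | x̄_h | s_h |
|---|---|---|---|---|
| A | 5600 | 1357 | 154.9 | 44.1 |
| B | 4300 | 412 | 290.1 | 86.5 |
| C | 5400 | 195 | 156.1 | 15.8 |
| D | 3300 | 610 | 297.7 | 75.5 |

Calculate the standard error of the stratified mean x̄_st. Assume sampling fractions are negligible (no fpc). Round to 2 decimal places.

V̂(x̄_st) = Σ W_h² s_h²/n_h, with W_h = N_h/N and N = 18600:
  stratum A: (5600/18600)²·44.1²/1357 = 0.129911
  stratum B: (4300/18600)²·86.5²/412 = 0.970613
  stratum C: (5400/18600)²·15.8²/195 = 0.107905
  stratum D: (3300/18600)²·75.5²/610 = 0.294148
V̂(x̄_st) = 1.50258
SE(x̄_st) = √1.50258 = 1.2258

SE(x̄_st) ≈ 1.23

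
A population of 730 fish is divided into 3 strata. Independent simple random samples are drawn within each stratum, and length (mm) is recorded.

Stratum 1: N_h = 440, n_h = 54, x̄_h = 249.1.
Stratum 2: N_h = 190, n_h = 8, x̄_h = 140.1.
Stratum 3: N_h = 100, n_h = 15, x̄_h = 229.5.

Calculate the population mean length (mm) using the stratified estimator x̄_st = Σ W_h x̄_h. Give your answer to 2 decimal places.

x̄_st ≈ 218.05

N = Σ N_h = 730. Stratum weights W_h = N_h/N.
x̄_st = (440·249.1 + 190·140.1 + 100·229.5) / 730 = 218.0452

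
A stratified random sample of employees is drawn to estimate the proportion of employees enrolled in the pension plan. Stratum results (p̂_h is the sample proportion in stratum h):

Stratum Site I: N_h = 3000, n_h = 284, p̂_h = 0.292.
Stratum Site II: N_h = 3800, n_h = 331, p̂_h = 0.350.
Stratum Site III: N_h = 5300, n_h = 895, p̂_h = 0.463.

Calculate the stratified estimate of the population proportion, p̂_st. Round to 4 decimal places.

p̂_st ≈ 0.3851

N = 12100; stratum weights W_h = N_h/N.
p̂_st = Σ W_h p̂_h = (3000·0.292 + 3800·0.350 + 5300·0.463)/12100 = 0.38512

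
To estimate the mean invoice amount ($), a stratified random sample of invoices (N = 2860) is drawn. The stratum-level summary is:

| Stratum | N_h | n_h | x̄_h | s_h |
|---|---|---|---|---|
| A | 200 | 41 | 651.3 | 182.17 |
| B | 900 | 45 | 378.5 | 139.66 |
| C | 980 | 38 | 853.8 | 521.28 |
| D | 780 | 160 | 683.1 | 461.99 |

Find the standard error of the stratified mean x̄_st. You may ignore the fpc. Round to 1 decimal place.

SE(x̄_st) ≈ 31.4

V̂(x̄_st) = Σ W_h² s_h²/n_h, with W_h = N_h/N and N = 2860:
  stratum A: (200/2860)²·182.17²/41 = 3.9582
  stratum B: (900/2860)²·139.66²/45 = 42.9225
  stratum C: (980/2860)²·521.28²/38 = 839.612
  stratum D: (780/2860)²·461.99²/160 = 99.2207
V̂(x̄_st) = 985.713
SE(x̄_st) = √985.713 = 31.3961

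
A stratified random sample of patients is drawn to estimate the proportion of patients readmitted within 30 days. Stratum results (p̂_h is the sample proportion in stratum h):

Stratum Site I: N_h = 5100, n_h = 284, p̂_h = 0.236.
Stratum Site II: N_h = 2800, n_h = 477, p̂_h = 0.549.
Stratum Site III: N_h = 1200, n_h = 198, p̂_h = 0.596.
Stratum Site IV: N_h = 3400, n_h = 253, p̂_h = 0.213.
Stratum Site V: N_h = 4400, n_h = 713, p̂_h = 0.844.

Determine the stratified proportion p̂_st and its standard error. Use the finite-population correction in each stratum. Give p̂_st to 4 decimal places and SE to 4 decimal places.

N = 16900; stratum weights W_h = N_h/N.
p̂_st = Σ W_h p̂_h = (5100·0.236 + 2800·0.549 + 1200·0.596 + 3400·0.213 + 4400·0.844)/16900 = 0.46709
V̂(p̂_st) = Σ W_h² (1 − n_h/N_h) p̂_h(1−p̂_h)/(n_h−1):
  stratum Site I: (5100/16900)²·(1 − 284/5100)·0.236·0.764/283 = 5.47901e-05
  stratum Site II: (2800/16900)²·(1 − 477/2800)·0.549·0.451/476 = 1.18461e-05
  stratum Site III: (1200/16900)²·(1 − 198/1200)·0.596·0.404/197 = 5.14561e-06
  stratum Site IV: (3400/16900)²·(1 − 253/3400)·0.213·0.787/252 = 2.49205e-05
  stratum Site V: (4400/16900)²·(1 − 713/4400)·0.844·0.156/712 = 1.05036e-05
V̂(p̂_st) = 0.000107206; SE = √V̂ = 0.010354

p̂_st ≈ 0.4671, SE ≈ 0.0104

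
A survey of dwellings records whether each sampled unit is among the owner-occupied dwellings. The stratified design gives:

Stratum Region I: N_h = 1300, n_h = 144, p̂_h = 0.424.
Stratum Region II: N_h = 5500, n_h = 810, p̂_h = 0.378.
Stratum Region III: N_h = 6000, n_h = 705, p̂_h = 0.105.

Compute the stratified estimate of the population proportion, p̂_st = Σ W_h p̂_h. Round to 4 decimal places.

N = 12800; stratum weights W_h = N_h/N.
p̂_st = Σ W_h p̂_h = (1300·0.424 + 5500·0.378 + 6000·0.105)/12800 = 0.25470

p̂_st ≈ 0.2547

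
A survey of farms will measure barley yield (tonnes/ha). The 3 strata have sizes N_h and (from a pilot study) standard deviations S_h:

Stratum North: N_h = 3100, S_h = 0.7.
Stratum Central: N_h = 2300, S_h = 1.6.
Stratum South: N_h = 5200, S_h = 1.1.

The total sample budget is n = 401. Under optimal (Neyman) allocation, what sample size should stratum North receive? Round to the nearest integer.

75

Neyman allocation: n_h = n · N_h S_h / Σ N_i S_i, with n = 401.
  stratum North: N_h·S_h = 3100·0.7 = 2170.00
  stratum Central: N_h·S_h = 2300·1.6 = 3680.00
  stratum South: N_h·S_h = 5200·1.1 = 5720.00
Σ N_h S_h = 11570.00
n for stratum North = 401·2170.00/11570.00 = 75.209 → 75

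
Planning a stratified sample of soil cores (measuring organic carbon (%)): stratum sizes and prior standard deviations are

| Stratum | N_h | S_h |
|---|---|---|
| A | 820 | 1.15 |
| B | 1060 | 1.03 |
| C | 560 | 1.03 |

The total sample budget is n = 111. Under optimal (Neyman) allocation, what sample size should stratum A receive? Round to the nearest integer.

Neyman allocation: n_h = n · N_h S_h / Σ N_i S_i, with n = 111.
  stratum A: N_h·S_h = 820·1.15 = 943.00
  stratum B: N_h·S_h = 1060·1.03 = 1091.80
  stratum C: N_h·S_h = 560·1.03 = 576.80
Σ N_h S_h = 2611.60
n for stratum A = 111·943.00/2611.60 = 40.080 → 40

40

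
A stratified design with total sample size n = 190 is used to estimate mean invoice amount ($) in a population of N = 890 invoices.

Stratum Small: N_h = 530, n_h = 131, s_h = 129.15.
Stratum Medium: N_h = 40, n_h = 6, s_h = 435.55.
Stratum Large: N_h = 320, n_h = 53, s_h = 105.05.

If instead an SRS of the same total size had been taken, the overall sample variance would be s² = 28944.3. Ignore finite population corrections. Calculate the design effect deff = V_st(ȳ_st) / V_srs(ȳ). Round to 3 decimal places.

V̂(ȳ_st) = Σ W_h² s_h²/n_h, with W_h = N_h/N and N = 890:
  stratum Small: (530/890)²·129.15²/131 = 45.1533
  stratum Medium: (40/890)²·435.55²/6 = 63.8653
  stratum Large: (320/890)²·105.05²/53 = 26.9176
V_st = 135.936
V_srs = s²/n = 28944.3/190 = 152.338
deff = V_st / V_srs = 135.936/152.338 = 0.8923

deff ≈ 0.892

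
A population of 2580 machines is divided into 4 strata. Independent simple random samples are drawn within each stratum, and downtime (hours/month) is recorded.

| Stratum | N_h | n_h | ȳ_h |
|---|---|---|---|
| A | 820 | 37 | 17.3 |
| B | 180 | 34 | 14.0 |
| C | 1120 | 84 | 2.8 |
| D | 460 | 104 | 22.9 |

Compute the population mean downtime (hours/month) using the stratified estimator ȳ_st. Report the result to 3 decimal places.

ȳ_st ≈ 11.774

N = Σ N_h = 2580. Stratum weights W_h = N_h/N.
ȳ_st = (820·17.3 + 180·14.0 + 1120·2.8 + 460·22.9) / 2580 = 11.77364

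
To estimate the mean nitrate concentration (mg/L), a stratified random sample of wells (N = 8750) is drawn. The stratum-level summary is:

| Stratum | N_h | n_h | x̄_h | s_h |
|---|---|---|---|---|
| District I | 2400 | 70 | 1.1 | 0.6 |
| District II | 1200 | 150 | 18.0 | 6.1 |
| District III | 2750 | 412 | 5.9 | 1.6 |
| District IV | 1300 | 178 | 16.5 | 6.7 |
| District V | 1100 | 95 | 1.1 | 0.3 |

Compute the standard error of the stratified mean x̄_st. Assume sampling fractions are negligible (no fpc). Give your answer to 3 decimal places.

V̂(x̄_st) = Σ W_h² s_h²/n_h, with W_h = N_h/N and N = 8750:
  stratum District I: (2400/8750)²·0.6²/70 = 0.000386911
  stratum District II: (1200/8750)²·6.1²/150 = 0.00466568
  stratum District III: (2750/8750)²·1.6²/412 = 0.000613751
  stratum District IV: (1300/8750)²·6.7²/178 = 0.00556673
  stratum District V: (1100/8750)²·0.3²/95 = 1.49723e-05
V̂(x̄_st) = 0.011248
SE(x̄_st) = √0.011248 = 0.106057

SE(x̄_st) ≈ 0.106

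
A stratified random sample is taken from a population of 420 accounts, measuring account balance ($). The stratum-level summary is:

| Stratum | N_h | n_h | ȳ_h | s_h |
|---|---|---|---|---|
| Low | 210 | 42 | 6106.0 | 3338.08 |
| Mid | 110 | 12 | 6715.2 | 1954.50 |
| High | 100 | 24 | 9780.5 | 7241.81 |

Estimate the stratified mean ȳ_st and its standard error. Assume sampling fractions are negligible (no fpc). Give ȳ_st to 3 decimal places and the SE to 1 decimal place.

ȳ_st = Σ W_h ȳ_h = (210·6106.0 + 110·6715.2 + 100·9780.5)/420 = 7140.43333
V̂(ȳ_st) = Σ W_h² s_h²/n_h, with W_h = N_h/N and N = 420:
  stratum Low: (210/420)²·3338.08²/42 = 66326.1
  stratum Mid: (110/420)²·1954.50²/12 = 21836.2
  stratum High: (100/420)²·7241.81²/24 = 123875
V̂(ȳ_st) = 212037
SE(ȳ_st) = √212037 = 460.475

ȳ_st ≈ 7140.433, SE ≈ 460.5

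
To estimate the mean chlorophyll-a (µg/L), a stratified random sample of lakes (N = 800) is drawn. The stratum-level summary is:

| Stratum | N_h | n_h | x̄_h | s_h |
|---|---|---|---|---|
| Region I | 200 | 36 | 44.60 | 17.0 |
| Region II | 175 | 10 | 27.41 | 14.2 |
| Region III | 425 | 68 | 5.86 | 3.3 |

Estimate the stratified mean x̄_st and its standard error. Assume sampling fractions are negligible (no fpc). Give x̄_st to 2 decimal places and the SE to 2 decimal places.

x̄_st ≈ 20.26, SE ≈ 1.23

x̄_st = Σ W_h x̄_h = (200·44.60 + 175·27.41 + 425·5.86)/800 = 20.25906
V̂(x̄_st) = Σ W_h² s_h²/n_h, with W_h = N_h/N and N = 800:
  stratum Region I: (200/800)²·17.0²/36 = 0.501736
  stratum Region II: (175/800)²·14.2²/10 = 0.964879
  stratum Region III: (425/800)²·3.3²/68 = 0.0451978
V̂(x̄_st) = 1.51181
SE(x̄_st) = √1.51181 = 1.22956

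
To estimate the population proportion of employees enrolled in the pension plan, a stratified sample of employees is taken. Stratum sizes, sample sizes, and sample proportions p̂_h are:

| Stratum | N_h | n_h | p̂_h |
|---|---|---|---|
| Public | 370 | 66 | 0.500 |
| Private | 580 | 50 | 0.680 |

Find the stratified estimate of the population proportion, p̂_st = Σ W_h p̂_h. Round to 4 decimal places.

N = 950; stratum weights W_h = N_h/N.
p̂_st = Σ W_h p̂_h = (370·0.500 + 580·0.680)/950 = 0.60989

p̂_st ≈ 0.6099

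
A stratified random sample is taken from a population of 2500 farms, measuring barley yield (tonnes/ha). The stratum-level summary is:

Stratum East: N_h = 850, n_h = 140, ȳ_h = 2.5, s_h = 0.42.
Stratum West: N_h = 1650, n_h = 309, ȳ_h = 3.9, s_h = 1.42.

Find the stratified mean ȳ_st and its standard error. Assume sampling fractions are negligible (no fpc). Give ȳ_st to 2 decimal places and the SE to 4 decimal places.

ȳ_st ≈ 3.42, SE ≈ 0.0547

ȳ_st = Σ W_h ȳ_h = (850·2.5 + 1650·3.9)/2500 = 3.42400
V̂(ȳ_st) = Σ W_h² s_h²/n_h, with W_h = N_h/N and N = 2500:
  stratum East: (850/2500)²·0.42²/140 = 0.000145656
  stratum West: (1650/2500)²·1.42²/309 = 0.00284254
V̂(ȳ_st) = 0.00298819
SE(ȳ_st) = √0.00298819 = 0.0546644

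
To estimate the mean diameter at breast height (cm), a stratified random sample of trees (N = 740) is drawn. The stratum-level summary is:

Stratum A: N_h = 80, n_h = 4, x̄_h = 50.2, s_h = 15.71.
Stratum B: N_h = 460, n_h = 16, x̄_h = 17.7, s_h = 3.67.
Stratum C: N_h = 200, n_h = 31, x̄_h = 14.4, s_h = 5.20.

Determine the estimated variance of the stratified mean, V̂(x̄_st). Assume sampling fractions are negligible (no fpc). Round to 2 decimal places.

V̂(x̄_st) = Σ W_h² s_h²/n_h, with W_h = N_h/N and N = 740:
  stratum A: (80/740)²·15.71²/4 = 0.721122
  stratum B: (460/740)²·3.67²/16 = 0.325285
  stratum C: (200/740)²·5.20²/31 = 0.063715
V̂(x̄_st) = 1.11012

V̂(x̄_st) ≈ 1.11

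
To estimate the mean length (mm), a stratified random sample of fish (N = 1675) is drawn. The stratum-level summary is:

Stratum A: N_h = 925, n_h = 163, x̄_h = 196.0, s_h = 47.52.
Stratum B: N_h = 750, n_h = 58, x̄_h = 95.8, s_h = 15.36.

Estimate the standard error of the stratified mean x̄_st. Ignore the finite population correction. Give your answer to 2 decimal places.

V̂(x̄_st) = Σ W_h² s_h²/n_h, with W_h = N_h/N and N = 1675:
  stratum A: (925/1675)²·47.52²/163 = 4.22493
  stratum B: (750/1675)²·15.36²/58 = 0.815544
V̂(x̄_st) = 5.04047
SE(x̄_st) = √5.04047 = 2.2451

SE(x̄_st) ≈ 2.25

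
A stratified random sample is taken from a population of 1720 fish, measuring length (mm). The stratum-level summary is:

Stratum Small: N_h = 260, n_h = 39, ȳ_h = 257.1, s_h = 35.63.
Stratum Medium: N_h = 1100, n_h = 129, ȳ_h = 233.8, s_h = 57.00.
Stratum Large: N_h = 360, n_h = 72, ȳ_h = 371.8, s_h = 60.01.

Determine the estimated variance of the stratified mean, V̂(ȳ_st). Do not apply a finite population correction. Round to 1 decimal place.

V̂(ȳ_st) = Σ W_h² s_h²/n_h, with W_h = N_h/N and N = 1720:
  stratum Small: (260/1720)²·35.63²/39 = 0.743801
  stratum Medium: (1100/1720)²·57.00²/129 = 10.3012
  stratum Large: (360/1720)²·60.01²/72 = 2.1911
V̂(ȳ_st) = 13.2361

V̂(ȳ_st) ≈ 13.2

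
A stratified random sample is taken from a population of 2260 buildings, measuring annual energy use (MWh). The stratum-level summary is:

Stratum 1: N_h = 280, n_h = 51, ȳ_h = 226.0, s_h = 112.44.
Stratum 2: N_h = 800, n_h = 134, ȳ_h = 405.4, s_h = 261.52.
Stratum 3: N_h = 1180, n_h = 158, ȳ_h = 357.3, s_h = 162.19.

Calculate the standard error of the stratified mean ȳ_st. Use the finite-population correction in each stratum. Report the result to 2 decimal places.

SE(ȳ_st) ≈ 9.78

V̂(ȳ_st) = Σ W_h² (1 − n_h/N_h) s_h²/n_h, with W_h = N_h/N and N = 2260:
  stratum 1: (280/2260)²·(1 − 51/280)·112.44²/51 = 3.11206
  stratum 2: (800/2260)²·(1 − 134/800)·261.52²/134 = 53.2418
  stratum 3: (1180/2260)²·(1 − 158/1180)·162.19²/158 = 39.3104
V̂(ȳ_st) = 95.6642
SE(ȳ_st) = √95.6642 = 9.78081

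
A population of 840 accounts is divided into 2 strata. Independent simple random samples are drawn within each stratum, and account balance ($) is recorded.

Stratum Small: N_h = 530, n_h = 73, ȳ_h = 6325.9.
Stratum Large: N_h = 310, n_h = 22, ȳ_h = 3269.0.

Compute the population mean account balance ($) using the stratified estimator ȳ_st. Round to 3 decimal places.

N = Σ N_h = 840. Stratum weights W_h = N_h/N.
ȳ_st = (530·6325.9 + 310·3269.0) / 840 = 5197.75833

ȳ_st ≈ 5197.758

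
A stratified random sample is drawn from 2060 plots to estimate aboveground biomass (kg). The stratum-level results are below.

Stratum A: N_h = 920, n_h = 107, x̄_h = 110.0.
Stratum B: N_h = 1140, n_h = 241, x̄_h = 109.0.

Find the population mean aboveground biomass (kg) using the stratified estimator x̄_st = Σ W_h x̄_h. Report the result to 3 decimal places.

N = Σ N_h = 2060. Stratum weights W_h = N_h/N.
x̄_st = (920·110.0 + 1140·109.0) / 2060 = 109.44660

x̄_st ≈ 109.447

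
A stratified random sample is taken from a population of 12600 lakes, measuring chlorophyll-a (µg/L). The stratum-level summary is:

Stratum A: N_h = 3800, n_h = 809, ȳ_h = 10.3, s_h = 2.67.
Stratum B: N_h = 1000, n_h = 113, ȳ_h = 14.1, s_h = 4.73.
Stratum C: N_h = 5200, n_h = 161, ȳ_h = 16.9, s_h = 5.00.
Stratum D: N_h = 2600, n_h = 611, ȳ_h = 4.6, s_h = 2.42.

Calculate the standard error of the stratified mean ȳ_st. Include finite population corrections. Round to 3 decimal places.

SE(ȳ_st) ≈ 0.166

V̂(ȳ_st) = Σ W_h² (1 − n_h/N_h) s_h²/n_h, with W_h = N_h/N and N = 12600:
  stratum A: (3800/12600)²·(1 − 809/3800)·2.67²/809 = 0.00063086
  stratum B: (1000/12600)²·(1 − 113/1000)·4.73²/113 = 0.00110618
  stratum C: (5200/12600)²·(1 − 161/5200)·5.00²/161 = 0.0256284
  stratum D: (2600/12600)²·(1 − 611/2600)·2.42²/611 = 0.000312217
V̂(ȳ_st) = 0.0276776
SE(ȳ_st) = √0.0276776 = 0.166366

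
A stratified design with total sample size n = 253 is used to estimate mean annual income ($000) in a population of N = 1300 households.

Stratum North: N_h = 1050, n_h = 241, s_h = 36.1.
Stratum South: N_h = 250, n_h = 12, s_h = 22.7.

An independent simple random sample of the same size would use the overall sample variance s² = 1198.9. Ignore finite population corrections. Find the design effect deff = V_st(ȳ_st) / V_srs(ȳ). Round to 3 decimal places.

V̂(ȳ_st) = Σ W_h² s_h²/n_h, with W_h = N_h/N and N = 1300:
  stratum North: (1050/1300)²·36.1²/241 = 3.52768
  stratum South: (250/1300)²·22.7²/12 = 1.58805
V_st = 5.11573
V_srs = s²/n = 1198.9/253 = 4.73874
deff = V_st / V_srs = 5.11573/4.73874 = 1.0796

deff ≈ 1.080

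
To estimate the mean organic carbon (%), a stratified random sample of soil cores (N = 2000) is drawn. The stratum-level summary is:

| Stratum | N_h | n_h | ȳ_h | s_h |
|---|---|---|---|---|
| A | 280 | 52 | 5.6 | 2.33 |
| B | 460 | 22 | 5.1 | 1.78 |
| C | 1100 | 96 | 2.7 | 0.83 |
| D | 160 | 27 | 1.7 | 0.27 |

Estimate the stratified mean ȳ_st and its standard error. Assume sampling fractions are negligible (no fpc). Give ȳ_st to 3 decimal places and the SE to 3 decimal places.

ȳ_st ≈ 3.578, SE ≈ 0.109

ȳ_st = Σ W_h ȳ_h = (280·5.6 + 460·5.1 + 1100·2.7 + 160·1.7)/2000 = 3.57800
V̂(ȳ_st) = Σ W_h² s_h²/n_h, with W_h = N_h/N and N = 2000:
  stratum A: (280/2000)²·2.33²/52 = 0.00204628
  stratum B: (460/2000)²·1.78²/22 = 0.00761856
  stratum C: (1100/2000)²·0.83²/96 = 0.00217075
  stratum D: (160/2000)²·0.27²/27 = 1.728e-05
V̂(ȳ_st) = 0.0118529
SE(ȳ_st) = √0.0118529 = 0.108871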